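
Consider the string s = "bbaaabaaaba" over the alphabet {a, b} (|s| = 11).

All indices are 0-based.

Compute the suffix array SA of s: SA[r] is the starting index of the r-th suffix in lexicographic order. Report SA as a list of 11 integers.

[10, 6, 2, 7, 3, 8, 4, 9, 5, 1, 0]

rank→(start, suffix):
  0 → (10, 'a')
  1 → (6, 'aaaba')
  2 → (2, 'aaabaaaba')
  3 → (7, 'aaba')
  4 → (3, 'aabaaaba')
  5 → (8, 'aba')
  6 → (4, 'abaaaba')
  7 → (9, 'ba')
  8 → (5, 'baaaba')
  9 → (1, 'baaabaaaba')
  10 → (0, 'bbaaabaaaba')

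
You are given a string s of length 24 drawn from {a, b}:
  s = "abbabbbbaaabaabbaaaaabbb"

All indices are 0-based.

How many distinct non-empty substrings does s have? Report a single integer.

rank→(start, suffix):
  0 → (16, 'aaaaabbb')
  1 → (17, 'aaaabbb')
  2 → (8, 'aaabaabbaaaaabbb')
  3 → (18, 'aaabbb')
  4 → (9, 'aabaabbaaaaabbb')
  5 → (12, 'aabbaaaaabbb')
  6 → (19, 'aabbb')
  7 → (10, 'abaabbaaaaabbb')
  8 → (13, 'abbaaaaabbb')
  9 → (0, 'abbabbbbaaabaabbaaaaabbb')
  10 → (20, 'abbb')
  11 → (3, 'abbbbaaabaabbaaaaabbb')
  12 → (23, 'b')
  13 → (15, 'baaaaabbb')
  14 → (7, 'baaabaabbaaaaabbb')
  15 → (11, 'baabbaaaaabbb')
  16 → (2, 'babbbbaaabaabbaaaaabbb')
  17 → (22, 'bb')
  18 → (14, 'bbaaaaabbb')
  19 → (6, 'bbaaabaabbaaaaabbb')
  20 → (1, 'bbabbbbaaabaabbaaaaabbb')
  21 → (21, 'bbb')
  22 → (5, 'bbbaaabaabbaaaaabbb')
  23 → (4, 'bbbbaaabaabbaaaaabbb')

SA = [16, 17, 8, 18, 9, 12, 19, 10, 13, 0, 20, 3, 23, 15, 7, 11, 2, 22, 14, 6, 1, 21, 5, 4]
rank  pair      lcp
   1  s[16:],s[17:]  4  'aaaa'
   2  s[17:],s[8:]  3  'aaa'
   3  s[8:],s[18:]  4  'aaab'
   4  s[18:],s[9:]  2  'aa'
   5  s[9:],s[12:]  3  'aab'
   6  s[12:],s[19:]  4  'aabb'
   7  s[19:],s[10:]  1  'a'
   8  s[10:],s[13:]  2  'ab'
   9  s[13:],s[0:]  4  'abba'
  10  s[0:],s[20:]  3  'abb'
  11  s[20:],s[3:]  4  'abbb'
  12  s[3:],s[23:]  0  ''
  13  s[23:],s[15:]  1  'b'
  14  s[15:],s[7:]  4  'baaa'
  15  s[7:],s[11:]  3  'baa'
  16  s[11:],s[2:]  2  'ba'
  17  s[2:],s[22:]  1  'b'
  18  s[22:],s[14:]  2  'bb'
  19  s[14:],s[6:]  5  'bbaaa'
  20  s[6:],s[1:]  3  'bba'
  21  s[1:],s[21:]  2  'bb'
  22  s[21:],s[5:]  3  'bbb'
  23  s[5:],s[4:]  3  'bbb'

n(n+1)/2 = 24·25/2 = 300
Σ LCP = 0 + 4 + 3 + 4 + 2 + 3 + 4 + 1 + 2 + 4 + 3 + 4 + 0 + 1 + 4 + 3 + 2 + 1 + 2 + 5 + 3 + 2 + 3 + 3 = 63
distinct = 300 − 63 = 237

237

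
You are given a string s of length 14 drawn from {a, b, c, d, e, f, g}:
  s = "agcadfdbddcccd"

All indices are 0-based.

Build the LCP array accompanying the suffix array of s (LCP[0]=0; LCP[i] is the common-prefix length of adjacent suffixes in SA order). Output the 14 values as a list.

[0, 1, 0, 0, 1, 2, 1, 0, 1, 1, 1, 1, 0, 0]

rank | idx | suffix
   0 |   3 | adfdbddcccd
   1 |   0 | agcadfdbddcccd
   2 |   7 | bddcccd
   3 |   2 | cadfdbddcccd
   4 |  10 | cccd
   5 |  11 | ccd
   6 |  12 | cd
   7 |  13 | d
   8 |   6 | dbddcccd
   9 |   9 | dcccd
  10 |   8 | ddcccd
  11 |   4 | dfdbddcccd
  12 |   5 | fdbddcccd
  13 |   1 | gcadfdbddcccd

SA = [3, 0, 7, 2, 10, 11, 12, 13, 6, 9, 8, 4, 5, 1]
i: (SA[i-1],SA[i]) lcp shared
  1: (3,0) 1 'a'
  2: (0,7) 0 ''
  3: (7,2) 0 ''
  4: (2,10) 1 'c'
  5: (10,11) 2 'cc'
  6: (11,12) 1 'c'
  7: (12,13) 0 ''
  8: (13,6) 1 'd'
  9: (6,9) 1 'd'
  10: (9,8) 1 'd'
  11: (8,4) 1 'd'
  12: (4,5) 0 ''
  13: (5,1) 0 ''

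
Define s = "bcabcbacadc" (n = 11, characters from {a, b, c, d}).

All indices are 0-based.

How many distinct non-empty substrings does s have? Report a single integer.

sorted suffixes:
  #0 SA[0]=2  'abcbacadc'
  #1 SA[1]=6  'acadc'
  #2 SA[2]=8  'adc'
  #3 SA[3]=5  'bacadc'
  #4 SA[4]=0  'bcabcbacadc'
  #5 SA[5]=3  'bcbacadc'
  #6 SA[6]=10  'c'
  #7 SA[7]=1  'cabcbacadc'
  #8 SA[8]=7  'cadc'
  #9 SA[9]=4  'cbacadc'
  #10 SA[10]=9  'dc'

SA = [2, 6, 8, 5, 0, 3, 10, 1, 7, 4, 9]
i: (SA[i-1],SA[i]) lcp shared
  1: (2,6) 1 'a'
  2: (6,8) 1 'a'
  3: (8,5) 0 ''
  4: (5,0) 1 'b'
  5: (0,3) 2 'bc'
  6: (3,10) 0 ''
  7: (10,1) 1 'c'
  8: (1,7) 2 'ca'
  9: (7,4) 1 'c'
  10: (4,9) 0 ''

n(n+1)/2 = 11·12/2 = 66
Σ LCP = 0 + 1 + 1 + 0 + 1 + 2 + 0 + 1 + 2 + 1 + 0 = 9
distinct = 66 − 9 = 57

57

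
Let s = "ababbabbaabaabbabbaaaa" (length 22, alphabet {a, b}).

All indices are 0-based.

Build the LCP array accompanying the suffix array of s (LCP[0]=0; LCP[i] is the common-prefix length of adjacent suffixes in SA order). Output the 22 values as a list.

[0, 1, 2, 3, 2, 3, 1, 3, 2, 5, 4, 8, 0, 3, 4, 2, 6, 5, 1, 4, 3, 7]

rank→(start, suffix):
  0 → (21, 'a')
  1 → (20, 'aa')
  2 → (19, 'aaa')
  3 → (18, 'aaaa')
  4 → (8, 'aabaabbabbaaaa')
  5 → (11, 'aabbabbaaaa')
  6 → (9, 'abaabbabbaaaa')
  7 → (0, 'ababbabbaabaabbabbaaaa')
  8 → (15, 'abbaaaa')
  9 → (5, 'abbaabaabbabbaaaa')
  10 → (12, 'abbabbaaaa')
  11 → (2, 'abbabbaabaabbabbaaaa')
  12 → (17, 'baaaa')
  13 → (7, 'baabaabbabbaaaa')
  14 → (10, 'baabbabbaaaa')
  15 → (14, 'babbaaaa')
  16 → (4, 'babbaabaabbabbaaaa')
  17 → (1, 'babbabbaabaabbabbaaaa')
  18 → (16, 'bbaaaa')
  19 → (6, 'bbaabaabbabbaaaa')
  20 → (13, 'bbabbaaaa')
  21 → (3, 'bbabbaabaabbabbaaaa')

SA = [21, 20, 19, 18, 8, 11, 9, 0, 15, 5, 12, 2, 17, 7, 10, 14, 4, 1, 16, 6, 13, 3]
i: (SA[i-1],SA[i]) lcp shared
  1: (21,20) 1 'a'
  2: (20,19) 2 'aa'
  3: (19,18) 3 'aaa'
  4: (18,8) 2 'aa'
  5: (8,11) 3 'aab'
  6: (11,9) 1 'a'
  7: (9,0) 3 'aba'
  8: (0,15) 2 'ab'
  9: (15,5) 5 'abbaa'
  10: (5,12) 4 'abba'
  11: (12,2) 8 'abbabbaa'
  12: (2,17) 0 ''
  13: (17,7) 3 'baa'
  14: (7,10) 4 'baab'
  15: (10,14) 2 'ba'
  16: (14,4) 6 'babbaa'
  17: (4,1) 5 'babba'
  18: (1,16) 1 'b'
  19: (16,6) 4 'bbaa'
  20: (6,13) 3 'bba'
  21: (13,3) 7 'bbabbaa'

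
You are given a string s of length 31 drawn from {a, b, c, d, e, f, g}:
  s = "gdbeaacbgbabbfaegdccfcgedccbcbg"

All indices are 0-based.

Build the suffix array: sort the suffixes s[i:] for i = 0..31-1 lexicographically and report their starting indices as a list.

[4, 10, 5, 14, 9, 11, 27, 2, 12, 29, 7, 26, 28, 6, 25, 18, 19, 21, 1, 24, 17, 3, 23, 15, 13, 20, 30, 8, 0, 16, 22]

sorted suffixes:
  #0 SA[0]=4  'aacbgbabbfaegdccfcgedccbcbg'
  #1 SA[1]=10  'abbfaegdccfcgedccbcbg'
  #2 SA[2]=5  'acbgbabbfaegdccfcgedccbcbg'
  #3 SA[3]=14  'aegdccfcgedccbcbg'
  #4 SA[4]=9  'babbfaegdccfcgedccbcbg'
  #5 SA[5]=11  'bbfaegdccfcgedccbcbg'
  #6 SA[6]=27  'bcbg'
  #7 SA[7]=2  'beaacbgbabbfaegdccfcgedccbcbg'
  #8 SA[8]=12  'bfaegdccfcgedccbcbg'
  #9 SA[9]=29  'bg'
  #10 SA[10]=7  'bgbabbfaegdccfcgedccbcbg'
  #11 SA[11]=26  'cbcbg'
  #12 SA[12]=28  'cbg'
  #13 SA[13]=6  'cbgbabbfaegdccfcgedccbcbg'
  #14 SA[14]=25  'ccbcbg'
  #15 SA[15]=18  'ccfcgedccbcbg'
  #16 SA[16]=19  'cfcgedccbcbg'
  #17 SA[17]=21  'cgedccbcbg'
  #18 SA[18]=1  'dbeaacbgbabbfaegdccfcgedccbcbg'
  #19 SA[19]=24  'dccbcbg'
  #20 SA[20]=17  'dccfcgedccbcbg'
  #21 SA[21]=3  'eaacbgbabbfaegdccfcgedccbcbg'
  #22 SA[22]=23  'edccbcbg'
  #23 SA[23]=15  'egdccfcgedccbcbg'
  #24 SA[24]=13  'faegdccfcgedccbcbg'
  #25 SA[25]=20  'fcgedccbcbg'
  #26 SA[26]=30  'g'
  #27 SA[27]=8  'gbabbfaegdccfcgedccbcbg'
  #28 SA[28]=0  'gdbeaacbgbabbfaegdccfcgedccbcbg'
  #29 SA[29]=16  'gdccfcgedccbcbg'
  #30 SA[30]=22  'gedccbcbg'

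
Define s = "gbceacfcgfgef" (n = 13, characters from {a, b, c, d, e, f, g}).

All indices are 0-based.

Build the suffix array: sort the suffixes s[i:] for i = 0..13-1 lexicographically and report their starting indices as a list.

rank→(start, suffix):
  0 → (4, 'acfcgfgef')
  1 → (1, 'bceacfcgfgef')
  2 → (2, 'ceacfcgfgef')
  3 → (5, 'cfcgfgef')
  4 → (7, 'cgfgef')
  5 → (3, 'eacfcgfgef')
  6 → (11, 'ef')
  7 → (12, 'f')
  8 → (6, 'fcgfgef')
  9 → (9, 'fgef')
  10 → (0, 'gbceacfcgfgef')
  11 → (10, 'gef')
  12 → (8, 'gfgef')

[4, 1, 2, 5, 7, 3, 11, 12, 6, 9, 0, 10, 8]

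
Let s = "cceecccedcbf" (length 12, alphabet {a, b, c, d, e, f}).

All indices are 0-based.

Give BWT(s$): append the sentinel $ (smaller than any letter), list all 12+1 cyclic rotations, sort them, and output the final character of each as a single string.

fcdec$cceeccb

rank  rotation       last
    0  $cceecccedcbf  f
    1  bf$cceecccedc  c
    2  cbf$cceeccced  d
    3  cccedcbf$ccee  e
    4  ccedcbf$cceec  c
    5  cceecccedcbf$  $
    6  cedcbf$cceecc  c
    7  ceecccedcbf$c  c
    8  dcbf$cceeccce  e
    9  ecccedcbf$cce  e
   10  edcbf$cceeccc  c
   11  eecccedcbf$cc  c
   12  f$cceecccedcb  b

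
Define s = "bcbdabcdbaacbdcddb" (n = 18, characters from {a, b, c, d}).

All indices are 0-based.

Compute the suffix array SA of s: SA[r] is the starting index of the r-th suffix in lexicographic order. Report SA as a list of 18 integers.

sorted suffixes:
  #0 SA[0]=9  'aacbdcddb'
  #1 SA[1]=4  'abcdbaacbdcddb'
  #2 SA[2]=10  'acbdcddb'
  #3 SA[3]=17  'b'
  #4 SA[4]=8  'baacbdcddb'
  #5 SA[5]=0  'bcbdabcdbaacbdcddb'
  #6 SA[6]=5  'bcdbaacbdcddb'
  #7 SA[7]=2  'bdabcdbaacbdcddb'
  #8 SA[8]=12  'bdcddb'
  #9 SA[9]=1  'cbdabcdbaacbdcddb'
  #10 SA[10]=11  'cbdcddb'
  #11 SA[11]=6  'cdbaacbdcddb'
  #12 SA[12]=14  'cddb'
  #13 SA[13]=3  'dabcdbaacbdcddb'
  #14 SA[14]=16  'db'
  #15 SA[15]=7  'dbaacbdcddb'
  #16 SA[16]=13  'dcddb'
  #17 SA[17]=15  'ddb'

[9, 4, 10, 17, 8, 0, 5, 2, 12, 1, 11, 6, 14, 3, 16, 7, 13, 15]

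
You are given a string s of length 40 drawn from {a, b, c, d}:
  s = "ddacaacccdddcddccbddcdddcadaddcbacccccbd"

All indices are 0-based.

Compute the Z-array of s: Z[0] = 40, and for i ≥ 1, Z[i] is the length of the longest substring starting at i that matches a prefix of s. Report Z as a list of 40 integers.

[40, 1, 0, 0, 0, 0, 0, 0, 0, 2, 2, 1, 0, 2, 1, 0, 0, 0, 2, 1, 0, 2, 2, 1, 0, 0, 1, 0, 2, 1, 0, 0, 0, 0, 0, 0, 0, 0, 0, 1]

Z[0]=40
i=1: fresh scan; Z[1]=1 scan→box=[1,2)
i=2: fresh scan; Z[2]=0
i=3: fresh scan; Z[3]=0
i=4: fresh scan; Z[4]=0
i=5: fresh scan; Z[5]=0
i=6: fresh scan; Z[6]=0
i=7: fresh scan; Z[7]=0
i=8: fresh scan; Z[8]=0
i=9: fresh scan; Z[9]=2 scan→box=[9,11)
i=10: min(r-i=1, Z[1]=1)=1; Z[10]=2 scan→box=[10,12)
i=11: min(r-i=1, Z[1]=1)=1; Z[11]=1
i=12: fresh scan; Z[12]=0
i=13: fresh scan; Z[13]=2 scan→box=[13,15)
i=14: min(r-i=1, Z[1]=1)=1; Z[14]=1
i=15: fresh scan; Z[15]=0
i=16: fresh scan; Z[16]=0
i=17: fresh scan; Z[17]=0
i=18: fresh scan; Z[18]=2 scan→box=[18,20)
i=19: min(r-i=1, Z[1]=1)=1; Z[19]=1
i=20: fresh scan; Z[20]=0
i=21: fresh scan; Z[21]=2 scan→box=[21,23)
i=22: min(r-i=1, Z[1]=1)=1; Z[22]=2 scan→box=[22,24)
i=23: min(r-i=1, Z[1]=1)=1; Z[23]=1
i=24: fresh scan; Z[24]=0
i=25: fresh scan; Z[25]=0
i=26: fresh scan; Z[26]=1 scan→box=[26,27)
i=27: fresh scan; Z[27]=0
i=28: fresh scan; Z[28]=2 scan→box=[28,30)
i=29: min(r-i=1, Z[1]=1)=1; Z[29]=1
i=30: fresh scan; Z[30]=0
i=31: fresh scan; Z[31]=0
i=32: fresh scan; Z[32]=0
i=33: fresh scan; Z[33]=0
i=34: fresh scan; Z[34]=0
i=35: fresh scan; Z[35]=0
i=36: fresh scan; Z[36]=0
i=37: fresh scan; Z[37]=0
i=38: fresh scan; Z[38]=0
i=39: fresh scan; Z[39]=1 scan→box=[39,40)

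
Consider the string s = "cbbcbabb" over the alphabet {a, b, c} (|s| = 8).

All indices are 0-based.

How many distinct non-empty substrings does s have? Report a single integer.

rank | idx | suffix
   0 |   5 | abb
   1 |   7 | b
   2 |   4 | babb
   3 |   6 | bb
   4 |   1 | bbcbabb
   5 |   2 | bcbabb
   6 |   3 | cbabb
   7 |   0 | cbbcbabb

SA = [5, 7, 4, 6, 1, 2, 3, 0]
[i] adj suffixes → lcp
  [1] 5/7 → 0 ('')
  [2] 7/4 → 1 ('b')
  [3] 4/6 → 1 ('b')
  [4] 6/1 → 2 ('bb')
  [5] 1/2 → 1 ('b')
  [6] 2/3 → 0 ('')
  [7] 3/0 → 2 ('cb')

n(n+1)/2 = 8·9/2 = 36
Σ LCP = 0 + 0 + 1 + 1 + 2 + 1 + 0 + 2 = 7
distinct = 36 − 7 = 29

29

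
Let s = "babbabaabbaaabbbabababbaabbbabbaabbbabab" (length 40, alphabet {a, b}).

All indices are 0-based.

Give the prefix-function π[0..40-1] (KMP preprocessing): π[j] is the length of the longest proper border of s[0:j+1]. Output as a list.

π[0] = 0
j=1 s[j]='a': π[1]=0 (border '')
j=2 s[j]='b': π[2]=1 (border 'b')
j=3 s[j]='b': k: 1→0; π[3]=1 (border 'b')
j=4 s[j]='a': π[4]=2 (border 'ba')
j=5 s[j]='b': π[5]=3 (border 'bab')
j=6 s[j]='a': k: 3→1; π[6]=2 (border 'ba')
j=7 s[j]='a': k: 2→0; π[7]=0 (border '')
j=8 s[j]='b': π[8]=1 (border 'b')
j=9 s[j]='b': k: 1→0; π[9]=1 (border 'b')
j=10 s[j]='a': π[10]=2 (border 'ba')
j=11 s[j]='a': k: 2→0; π[11]=0 (border '')
j=12 s[j]='a': π[12]=0 (border '')
j=13 s[j]='b': π[13]=1 (border 'b')
j=14 s[j]='b': k: 1→0; π[14]=1 (border 'b')
j=15 s[j]='b': k: 1→0; π[15]=1 (border 'b')
j=16 s[j]='a': π[16]=2 (border 'ba')
j=17 s[j]='b': π[17]=3 (border 'bab')
j=18 s[j]='a': k: 3→1; π[18]=2 (border 'ba')
j=19 s[j]='b': π[19]=3 (border 'bab')
j=20 s[j]='a': k: 3→1; π[20]=2 (border 'ba')
j=21 s[j]='b': π[21]=3 (border 'bab')
j=22 s[j]='b': π[22]=4 (border 'babb')
j=23 s[j]='a': π[23]=5 (border 'babba')
j=24 s[j]='a': k: 5→2→0; π[24]=0 (border '')
j=25 s[j]='b': π[25]=1 (border 'b')
j=26 s[j]='b': k: 1→0; π[26]=1 (border 'b')
j=27 s[j]='b': k: 1→0; π[27]=1 (border 'b')
j=28 s[j]='a': π[28]=2 (border 'ba')
j=29 s[j]='b': π[29]=3 (border 'bab')
j=30 s[j]='b': π[30]=4 (border 'babb')
j=31 s[j]='a': π[31]=5 (border 'babba')
j=32 s[j]='a': k: 5→2→0; π[32]=0 (border '')
j=33 s[j]='b': π[33]=1 (border 'b')
j=34 s[j]='b': k: 1→0; π[34]=1 (border 'b')
j=35 s[j]='b': k: 1→0; π[35]=1 (border 'b')
j=36 s[j]='a': π[36]=2 (border 'ba')
j=37 s[j]='b': π[37]=3 (border 'bab')
j=38 s[j]='a': k: 3→1; π[38]=2 (border 'ba')
j=39 s[j]='b': π[39]=3 (border 'bab')

[0, 0, 1, 1, 2, 3, 2, 0, 1, 1, 2, 0, 0, 1, 1, 1, 2, 3, 2, 3, 2, 3, 4, 5, 0, 1, 1, 1, 2, 3, 4, 5, 0, 1, 1, 1, 2, 3, 2, 3]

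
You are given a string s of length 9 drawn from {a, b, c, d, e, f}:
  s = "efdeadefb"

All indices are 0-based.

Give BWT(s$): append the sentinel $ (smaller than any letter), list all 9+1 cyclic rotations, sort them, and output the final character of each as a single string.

rank  rotation    last
    0  $efdeadefb  b
    1  adefb$efde  e
    2  b$efdeadef  f
    3  deadefb$ef  f
    4  defb$efdea  a
    5  eadefb$efd  d
    6  efb$efdead  d
    7  efdeadefb$  $
    8  fb$efdeade  e
    9  fdeadefb$e  e

beffadd$ee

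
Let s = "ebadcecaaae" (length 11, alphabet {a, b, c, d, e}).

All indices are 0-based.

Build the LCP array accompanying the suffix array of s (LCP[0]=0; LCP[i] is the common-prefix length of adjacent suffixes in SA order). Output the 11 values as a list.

rank→(start, suffix):
  0 → (7, 'aaae')
  1 → (8, 'aae')
  2 → (2, 'adcecaaae')
  3 → (9, 'ae')
  4 → (1, 'badcecaaae')
  5 → (6, 'caaae')
  6 → (4, 'cecaaae')
  7 → (3, 'dcecaaae')
  8 → (10, 'e')
  9 → (0, 'ebadcecaaae')
  10 → (5, 'ecaaae')

SA = [7, 8, 2, 9, 1, 6, 4, 3, 10, 0, 5]
[i] adj suffixes → lcp
  [1] 7/8 → 2 ('aa')
  [2] 8/2 → 1 ('a')
  [3] 2/9 → 1 ('a')
  [4] 9/1 → 0 ('')
  [5] 1/6 → 0 ('')
  [6] 6/4 → 1 ('c')
  [7] 4/3 → 0 ('')
  [8] 3/10 → 0 ('')
  [9] 10/0 → 1 ('e')
  [10] 0/5 → 1 ('e')

[0, 2, 1, 1, 0, 0, 1, 0, 0, 1, 1]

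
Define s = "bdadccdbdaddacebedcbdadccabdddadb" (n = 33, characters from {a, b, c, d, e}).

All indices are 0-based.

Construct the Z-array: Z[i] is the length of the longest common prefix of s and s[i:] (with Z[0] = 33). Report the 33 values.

Z[0]=33
i=1: outside box; Z[1]=0
i=2: outside box; Z[2]=0
i=3: outside box; Z[3]=0
i=4: outside box; Z[4]=0
i=5: outside box; Z[5]=0
i=6: outside box; Z[6]=0
i=7: outside box; Z[7]=4 extend→box=[7,11)
i=8: min(r-i=3, Z[1]=0)=0; Z[8]=0
i=9: min(r-i=2, Z[2]=0)=0; Z[9]=0
i=10: min(r-i=1, Z[3]=0)=0; Z[10]=0
i=11: outside box; Z[11]=0
i=12: outside box; Z[12]=0
i=13: outside box; Z[13]=0
i=14: outside box; Z[14]=0
i=15: outside box; Z[15]=1 extend→box=[15,16)
i=16: outside box; Z[16]=0
i=17: outside box; Z[17]=0
i=18: outside box; Z[18]=0
i=19: outside box; Z[19]=6 extend→box=[19,25)
i=20: min(r-i=5, Z[1]=0)=0; Z[20]=0
i=21: min(r-i=4, Z[2]=0)=0; Z[21]=0
i=22: min(r-i=3, Z[3]=0)=0; Z[22]=0
i=23: min(r-i=2, Z[4]=0)=0; Z[23]=0
i=24: min(r-i=1, Z[5]=0)=0; Z[24]=0
i=25: outside box; Z[25]=0
i=26: outside box; Z[26]=2 extend→box=[26,28)
i=27: min(r-i=1, Z[1]=0)=0; Z[27]=0
i=28: outside box; Z[28]=0
i=29: outside box; Z[29]=0
i=30: outside box; Z[30]=0
i=31: outside box; Z[31]=0
i=32: outside box; Z[32]=1 extend→box=[32,33)

[33, 0, 0, 0, 0, 0, 0, 4, 0, 0, 0, 0, 0, 0, 0, 1, 0, 0, 0, 6, 0, 0, 0, 0, 0, 0, 2, 0, 0, 0, 0, 0, 1]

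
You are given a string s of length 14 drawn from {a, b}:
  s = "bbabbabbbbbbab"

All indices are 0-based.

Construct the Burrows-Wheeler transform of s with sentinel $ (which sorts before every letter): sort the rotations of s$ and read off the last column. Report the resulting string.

bbbbabbbb$abbba

rank  rotation         last
    0  $bbabbabbbbbbab  b
    1  ab$bbabbabbbbbb  b
    2  abbabbbbbbab$bb  b
    3  abbbbbbab$bbabb  b
    4  b$bbabbabbbbbba  a
    5  bab$bbabbabbbbb  b
    6  babbabbbbbbab$b  b
    7  babbbbbbab$bbab  b
    8  bbab$bbabbabbbb  b
    9  bbabbabbbbbbab$  $
   10  bbabbbbbbab$bba  a
   11  bbbab$bbabbabbb  b
   12  bbbbab$bbabbabb  b
   13  bbbbbab$bbabbab  b
   14  bbbbbbab$bbabba  a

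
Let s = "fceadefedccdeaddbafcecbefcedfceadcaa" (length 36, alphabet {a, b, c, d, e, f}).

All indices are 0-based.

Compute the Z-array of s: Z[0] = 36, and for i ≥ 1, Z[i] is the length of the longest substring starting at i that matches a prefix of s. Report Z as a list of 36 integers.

Z[0]=36
i=1: outside box; Z[1]=0
i=2: outside box; Z[2]=0
i=3: outside box; Z[3]=0
i=4: outside box; Z[4]=0
i=5: outside box; Z[5]=0
i=6: outside box; Z[6]=1 extend→box=[6,7)
i=7: outside box; Z[7]=0
i=8: outside box; Z[8]=0
i=9: outside box; Z[9]=0
i=10: outside box; Z[10]=0
i=11: outside box; Z[11]=0
i=12: outside box; Z[12]=0
i=13: outside box; Z[13]=0
i=14: outside box; Z[14]=0
i=15: outside box; Z[15]=0
i=16: outside box; Z[16]=0
i=17: outside box; Z[17]=0
i=18: outside box; Z[18]=3 extend→box=[18,21)
i=19: min(r-i=2, Z[1]=0)=0; Z[19]=0
i=20: min(r-i=1, Z[2]=0)=0; Z[20]=0
i=21: outside box; Z[21]=0
i=22: outside box; Z[22]=0
i=23: outside box; Z[23]=0
i=24: outside box; Z[24]=3 extend→box=[24,27)
i=25: min(r-i=2, Z[1]=0)=0; Z[25]=0
i=26: min(r-i=1, Z[2]=0)=0; Z[26]=0
i=27: outside box; Z[27]=0
i=28: outside box; Z[28]=5 extend→box=[28,33)
i=29: min(r-i=4, Z[1]=0)=0; Z[29]=0
i=30: min(r-i=3, Z[2]=0)=0; Z[30]=0
i=31: min(r-i=2, Z[3]=0)=0; Z[31]=0
i=32: min(r-i=1, Z[4]=0)=0; Z[32]=0
i=33: outside box; Z[33]=0
i=34: outside box; Z[34]=0
i=35: outside box; Z[35]=0

[36, 0, 0, 0, 0, 0, 1, 0, 0, 0, 0, 0, 0, 0, 0, 0, 0, 0, 3, 0, 0, 0, 0, 0, 3, 0, 0, 0, 5, 0, 0, 0, 0, 0, 0, 0]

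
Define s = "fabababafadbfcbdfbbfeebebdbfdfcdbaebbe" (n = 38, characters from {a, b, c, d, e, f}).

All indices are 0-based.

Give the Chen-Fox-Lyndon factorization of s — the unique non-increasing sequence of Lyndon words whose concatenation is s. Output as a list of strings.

emit factor 1: 'f' (i=0, period=1)
emit factor 2: 'abababafadbfcbdfbbfeebebdbfdfcdbaebbe' (i=1, period=37)

["f", "abababafadbfcbdfbbfeebebdbfdfcdbaebbe"]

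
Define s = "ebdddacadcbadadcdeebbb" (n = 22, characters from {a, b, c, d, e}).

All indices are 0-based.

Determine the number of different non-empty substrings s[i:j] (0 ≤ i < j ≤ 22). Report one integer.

228

rank | idx | suffix
   0 |   5 | acadcbadadcdeebbb
   1 |  11 | adadcdeebbb
   2 |   7 | adcbadadcdeebbb
   3 |  13 | adcdeebbb
   4 |  21 | b
   5 |  10 | badadcdeebbb
   6 |  20 | bb
   7 |  19 | bbb
   8 |   1 | bdddacadcbadadcdeebbb
   9 |   6 | cadcbadadcdeebbb
  10 |   9 | cbadadcdeebbb
  11 |  15 | cdeebbb
  12 |   4 | dacadcbadadcdeebbb
  13 |  12 | dadcdeebbb
  14 |   8 | dcbadadcdeebbb
  15 |  14 | dcdeebbb
  16 |   3 | ddacadcbadadcdeebbb
  17 |   2 | dddacadcbadadcdeebbb
  18 |  16 | deebbb
  19 |  18 | ebbb
  20 |   0 | ebdddacadcbadadcdeebbb
  21 |  17 | eebbb

SA = [5, 11, 7, 13, 21, 10, 20, 19, 1, 6, 9, 15, 4, 12, 8, 14, 3, 2, 16, 18, 0, 17]
i: (SA[i-1],SA[i]) lcp shared
  1: (5,11) 1 'a'
  2: (11,7) 2 'ad'
  3: (7,13) 3 'adc'
  4: (13,21) 0 ''
  5: (21,10) 1 'b'
  6: (10,20) 1 'b'
  7: (20,19) 2 'bb'
  8: (19,1) 1 'b'
  9: (1,6) 0 ''
  10: (6,9) 1 'c'
  11: (9,15) 1 'c'
  12: (15,4) 0 ''
  13: (4,12) 2 'da'
  14: (12,8) 1 'd'
  15: (8,14) 2 'dc'
  16: (14,3) 1 'd'
  17: (3,2) 2 'dd'
  18: (2,16) 1 'd'
  19: (16,18) 0 ''
  20: (18,0) 2 'eb'
  21: (0,17) 1 'e'

n(n+1)/2 = 22·23/2 = 253
Σ LCP = 0 + 1 + 2 + 3 + 0 + 1 + 1 + 2 + 1 + 0 + 1 + 1 + 0 + 2 + 1 + 2 + 1 + 2 + 1 + 0 + 2 + 1 = 25
distinct = 253 − 25 = 228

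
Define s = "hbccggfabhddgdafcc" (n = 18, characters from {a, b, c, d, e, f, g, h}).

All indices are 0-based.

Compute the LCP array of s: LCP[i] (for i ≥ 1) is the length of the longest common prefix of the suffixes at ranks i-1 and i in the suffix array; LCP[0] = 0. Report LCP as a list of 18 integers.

rank | idx | suffix
   0 |   7 | abhddgdafcc
   1 |  14 | afcc
   2 |   1 | bccggfabhddgdafcc
   3 |   8 | bhddgdafcc
   4 |  17 | c
   5 |  16 | cc
   6 |   2 | ccggfabhddgdafcc
   7 |   3 | cggfabhddgdafcc
   8 |  13 | dafcc
   9 |  10 | ddgdafcc
  10 |  11 | dgdafcc
  11 |   6 | fabhddgdafcc
  12 |  15 | fcc
  13 |  12 | gdafcc
  14 |   5 | gfabhddgdafcc
  15 |   4 | ggfabhddgdafcc
  16 |   0 | hbccggfabhddgdafcc
  17 |   9 | hddgdafcc

SA = [7, 14, 1, 8, 17, 16, 2, 3, 13, 10, 11, 6, 15, 12, 5, 4, 0, 9]
rank  pair      lcp
   1  s[7:],s[14:]  1  'a'
   2  s[14:],s[1:]  0  ''
   3  s[1:],s[8:]  1  'b'
   4  s[8:],s[17:]  0  ''
   5  s[17:],s[16:]  1  'c'
   6  s[16:],s[2:]  2  'cc'
   7  s[2:],s[3:]  1  'c'
   8  s[3:],s[13:]  0  ''
   9  s[13:],s[10:]  1  'd'
  10  s[10:],s[11:]  1  'd'
  11  s[11:],s[6:]  0  ''
  12  s[6:],s[15:]  1  'f'
  13  s[15:],s[12:]  0  ''
  14  s[12:],s[5:]  1  'g'
  15  s[5:],s[4:]  1  'g'
  16  s[4:],s[0:]  0  ''
  17  s[0:],s[9:]  1  'h'

[0, 1, 0, 1, 0, 1, 2, 1, 0, 1, 1, 0, 1, 0, 1, 1, 0, 1]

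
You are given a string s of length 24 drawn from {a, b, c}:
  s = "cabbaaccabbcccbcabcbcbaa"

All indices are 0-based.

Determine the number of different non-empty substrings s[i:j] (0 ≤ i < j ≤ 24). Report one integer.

258

rank | idx | suffix
   0 |  23 | a
   1 |  22 | aa
   2 |   4 | aaccabbcccbcabcbcbaa
   3 |   1 | abbaaccabbcccbcabcbcbaa
   4 |   8 | abbcccbcabcbcbaa
   5 |  16 | abcbcbaa
   6 |   5 | accabbcccbcabcbcbaa
   7 |  21 | baa
   8 |   3 | baaccabbcccbcabcbcbaa
   9 |   2 | bbaaccabbcccbcabcbcbaa
  10 |   9 | bbcccbcabcbcbaa
  11 |  14 | bcabcbcbaa
  12 |  19 | bcbaa
  13 |  17 | bcbcbaa
  14 |  10 | bcccbcabcbcbaa
  15 |   0 | cabbaaccabbcccbcabcbcbaa
  16 |   7 | cabbcccbcabcbcbaa
  17 |  15 | cabcbcbaa
  18 |  20 | cbaa
  19 |  13 | cbcabcbcbaa
  20 |  18 | cbcbaa
  21 |   6 | ccabbcccbcabcbcbaa
  22 |  12 | ccbcabcbcbaa
  23 |  11 | cccbcabcbcbaa

SA = [23, 22, 4, 1, 8, 16, 5, 21, 3, 2, 9, 14, 19, 17, 10, 0, 7, 15, 20, 13, 18, 6, 12, 11]
i: (SA[i-1],SA[i]) lcp shared
  1: (23,22) 1 'a'
  2: (22,4) 2 'aa'
  3: (4,1) 1 'a'
  4: (1,8) 3 'abb'
  5: (8,16) 2 'ab'
  6: (16,5) 1 'a'
  7: (5,21) 0 ''
  8: (21,3) 3 'baa'
  9: (3,2) 1 'b'
  10: (2,9) 2 'bb'
  11: (9,14) 1 'b'
  12: (14,19) 2 'bc'
  13: (19,17) 3 'bcb'
  14: (17,10) 2 'bc'
  15: (10,0) 0 ''
  16: (0,7) 4 'cabb'
  17: (7,15) 3 'cab'
  18: (15,20) 1 'c'
  19: (20,13) 2 'cb'
  20: (13,18) 3 'cbc'
  21: (18,6) 1 'c'
  22: (6,12) 2 'cc'
  23: (12,11) 2 'cc'

n(n+1)/2 = 24·25/2 = 300
Σ LCP = 0 + 1 + 2 + 1 + 3 + 2 + 1 + 0 + 3 + 1 + 2 + 1 + 2 + 3 + 2 + 0 + 4 + 3 + 1 + 2 + 3 + 1 + 2 + 2 = 42
distinct = 300 − 42 = 258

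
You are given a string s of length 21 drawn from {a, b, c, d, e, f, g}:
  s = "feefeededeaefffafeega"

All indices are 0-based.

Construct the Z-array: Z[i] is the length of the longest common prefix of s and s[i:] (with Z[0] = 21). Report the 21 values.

Z[0]=21
i=1: outside box; Z[1]=0
i=2: outside box; Z[2]=0
i=3: outside box; Z[3]=3 extend→box=[3,6)
i=4: min(r-i=2, Z[1]=0)=0; Z[4]=0
i=5: min(r-i=1, Z[2]=0)=0; Z[5]=0
i=6: outside box; Z[6]=0
i=7: outside box; Z[7]=0
i=8: outside box; Z[8]=0
i=9: outside box; Z[9]=0
i=10: outside box; Z[10]=0
i=11: outside box; Z[11]=0
i=12: outside box; Z[12]=1 extend→box=[12,13)
i=13: outside box; Z[13]=1 extend→box=[13,14)
i=14: outside box; Z[14]=1 extend→box=[14,15)
i=15: outside box; Z[15]=0
i=16: outside box; Z[16]=3 extend→box=[16,19)
i=17: min(r-i=2, Z[1]=0)=0; Z[17]=0
i=18: min(r-i=1, Z[2]=0)=0; Z[18]=0
i=19: outside box; Z[19]=0
i=20: outside box; Z[20]=0

[21, 0, 0, 3, 0, 0, 0, 0, 0, 0, 0, 0, 1, 1, 1, 0, 3, 0, 0, 0, 0]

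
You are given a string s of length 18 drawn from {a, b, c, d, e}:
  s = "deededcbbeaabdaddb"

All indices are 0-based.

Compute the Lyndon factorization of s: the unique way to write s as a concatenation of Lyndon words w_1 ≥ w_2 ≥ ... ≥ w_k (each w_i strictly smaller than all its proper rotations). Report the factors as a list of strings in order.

["dee", "de", "d", "c", "bbe", "aabdaddb"]

emit factor 1: 'dee' (i=0, period=3)
emit factor 2: 'de' (i=3, period=2)
emit factor 3: 'd' (i=5, period=1)
emit factor 4: 'c' (i=6, period=1)
emit factor 5: 'bbe' (i=7, period=3)
emit factor 6: 'aabdaddb' (i=10, period=8)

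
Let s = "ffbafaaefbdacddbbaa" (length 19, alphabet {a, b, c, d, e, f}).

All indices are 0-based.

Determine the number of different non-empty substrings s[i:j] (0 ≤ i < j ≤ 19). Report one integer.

174

sorted suffixes:
  #0 SA[0]=18  'a'
  #1 SA[1]=17  'aa'
  #2 SA[2]=5  'aaefbdacddbbaa'
  #3 SA[3]=11  'acddbbaa'
  #4 SA[4]=6  'aefbdacddbbaa'
  #5 SA[5]=3  'afaaefbdacddbbaa'
  #6 SA[6]=16  'baa'
  #7 SA[7]=2  'bafaaefbdacddbbaa'
  #8 SA[8]=15  'bbaa'
  #9 SA[9]=9  'bdacddbbaa'
  #10 SA[10]=12  'cddbbaa'
  #11 SA[11]=10  'dacddbbaa'
  #12 SA[12]=14  'dbbaa'
  #13 SA[13]=13  'ddbbaa'
  #14 SA[14]=7  'efbdacddbbaa'
  #15 SA[15]=4  'faaefbdacddbbaa'
  #16 SA[16]=1  'fbafaaefbdacddbbaa'
  #17 SA[17]=8  'fbdacddbbaa'
  #18 SA[18]=0  'ffbafaaefbdacddbbaa'

SA = [18, 17, 5, 11, 6, 3, 16, 2, 15, 9, 12, 10, 14, 13, 7, 4, 1, 8, 0]
i: (SA[i-1],SA[i]) lcp shared
  1: (18,17) 1 'a'
  2: (17,5) 2 'aa'
  3: (5,11) 1 'a'
  4: (11,6) 1 'a'
  5: (6,3) 1 'a'
  6: (3,16) 0 ''
  7: (16,2) 2 'ba'
  8: (2,15) 1 'b'
  9: (15,9) 1 'b'
  10: (9,12) 0 ''
  11: (12,10) 0 ''
  12: (10,14) 1 'd'
  13: (14,13) 1 'd'
  14: (13,7) 0 ''
  15: (7,4) 0 ''
  16: (4,1) 1 'f'
  17: (1,8) 2 'fb'
  18: (8,0) 1 'f'

n(n+1)/2 = 19·20/2 = 190
Σ LCP = 0 + 1 + 2 + 1 + 1 + 1 + 0 + 2 + 1 + 1 + 0 + 0 + 1 + 1 + 0 + 0 + 1 + 2 + 1 = 16
distinct = 190 − 16 = 174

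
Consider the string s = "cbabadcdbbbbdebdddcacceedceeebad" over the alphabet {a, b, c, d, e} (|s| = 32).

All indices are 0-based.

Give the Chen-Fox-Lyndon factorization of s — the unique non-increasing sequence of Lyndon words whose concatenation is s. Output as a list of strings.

emit factor 1: 'c' (i=0, period=1)
emit factor 2: 'b' (i=1, period=1)
emit factor 3: 'abadcdbbbbdebdddcacceedceeebad' (i=2, period=30)

["c", "b", "abadcdbbbbdebdddcacceedceeebad"]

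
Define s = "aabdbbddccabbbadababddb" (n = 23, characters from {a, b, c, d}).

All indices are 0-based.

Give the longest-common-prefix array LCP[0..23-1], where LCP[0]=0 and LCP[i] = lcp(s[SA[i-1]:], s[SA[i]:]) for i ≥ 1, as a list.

[0, 1, 2, 2, 3, 1, 0, 1, 2, 1, 2, 2, 1, 2, 3, 0, 1, 0, 1, 2, 1, 1, 2]

sorted suffixes:
  #0 SA[0]=0  'aabdbbddccabbbadababddb'
  #1 SA[1]=16  'ababddb'
  #2 SA[2]=10  'abbbadababddb'
  #3 SA[3]=1  'abdbbddccabbbadababddb'
  #4 SA[4]=18  'abddb'
  #5 SA[5]=14  'adababddb'
  #6 SA[6]=22  'b'
  #7 SA[7]=17  'babddb'
  #8 SA[8]=13  'badababddb'
  #9 SA[9]=12  'bbadababddb'
  #10 SA[10]=11  'bbbadababddb'
  #11 SA[11]=4  'bbddccabbbadababddb'
  #12 SA[12]=2  'bdbbddccabbbadababddb'
  #13 SA[13]=19  'bddb'
  #14 SA[14]=5  'bddccabbbadababddb'
  #15 SA[15]=9  'cabbbadababddb'
  #16 SA[16]=8  'ccabbbadababddb'
  #17 SA[17]=15  'dababddb'
  #18 SA[18]=21  'db'
  #19 SA[19]=3  'dbbddccabbbadababddb'
  #20 SA[20]=7  'dccabbbadababddb'
  #21 SA[21]=20  'ddb'
  #22 SA[22]=6  'ddccabbbadababddb'

SA = [0, 16, 10, 1, 18, 14, 22, 17, 13, 12, 11, 4, 2, 19, 5, 9, 8, 15, 21, 3, 7, 20, 6]
rank  pair      lcp
   1  s[0:],s[16:]  1  'a'
   2  s[16:],s[10:]  2  'ab'
   3  s[10:],s[1:]  2  'ab'
   4  s[1:],s[18:]  3  'abd'
   5  s[18:],s[14:]  1  'a'
   6  s[14:],s[22:]  0  ''
   7  s[22:],s[17:]  1  'b'
   8  s[17:],s[13:]  2  'ba'
   9  s[13:],s[12:]  1  'b'
  10  s[12:],s[11:]  2  'bb'
  11  s[11:],s[4:]  2  'bb'
  12  s[4:],s[2:]  1  'b'
  13  s[2:],s[19:]  2  'bd'
  14  s[19:],s[5:]  3  'bdd'
  15  s[5:],s[9:]  0  ''
  16  s[9:],s[8:]  1  'c'
  17  s[8:],s[15:]  0  ''
  18  s[15:],s[21:]  1  'd'
  19  s[21:],s[3:]  2  'db'
  20  s[3:],s[7:]  1  'd'
  21  s[7:],s[20:]  1  'd'
  22  s[20:],s[6:]  2  'dd'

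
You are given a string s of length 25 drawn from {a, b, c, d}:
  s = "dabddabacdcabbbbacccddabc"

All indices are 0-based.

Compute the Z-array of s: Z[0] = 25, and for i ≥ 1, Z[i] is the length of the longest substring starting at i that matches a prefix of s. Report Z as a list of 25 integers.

Z[0]=25
i=1: outside box; Z[1]=0
i=2: outside box; Z[2]=0
i=3: outside box; Z[3]=1 scan→box=[3,4)
i=4: outside box; Z[4]=3 scan→box=[4,7)
i=5: min(r-i=2, Z[1]=0)=0; Z[5]=0
i=6: min(r-i=1, Z[2]=0)=0; Z[6]=0
i=7: outside box; Z[7]=0
i=8: outside box; Z[8]=0
i=9: outside box; Z[9]=1 scan→box=[9,10)
i=10: outside box; Z[10]=0
i=11: outside box; Z[11]=0
i=12: outside box; Z[12]=0
i=13: outside box; Z[13]=0
i=14: outside box; Z[14]=0
i=15: outside box; Z[15]=0
i=16: outside box; Z[16]=0
i=17: outside box; Z[17]=0
i=18: outside box; Z[18]=0
i=19: outside box; Z[19]=0
i=20: outside box; Z[20]=1 scan→box=[20,21)
i=21: outside box; Z[21]=3 scan→box=[21,24)
i=22: min(r-i=2, Z[1]=0)=0; Z[22]=0
i=23: min(r-i=1, Z[2]=0)=0; Z[23]=0
i=24: outside box; Z[24]=0

[25, 0, 0, 1, 3, 0, 0, 0, 0, 1, 0, 0, 0, 0, 0, 0, 0, 0, 0, 0, 1, 3, 0, 0, 0]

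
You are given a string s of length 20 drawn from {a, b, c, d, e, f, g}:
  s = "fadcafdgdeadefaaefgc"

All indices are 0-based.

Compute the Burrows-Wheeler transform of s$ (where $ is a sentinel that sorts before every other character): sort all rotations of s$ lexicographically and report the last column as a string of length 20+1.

cffeacgdagafddae$aefd

rank  rotation               last
    0  $fadcafdgdeadefaaefgc  c
    1  aaefgc$fadcafdgdeadef  f
    2  adcafdgdeadefaaefgc$f  f
    3  adefaaefgc$fadcafdgde  e
    4  aefgc$fadcafdgdeadefa  a
    5  afdgdeadefaaefgc$fadc  c
    6  c$fadcafdgdeadefaaefg  g
    7  cafdgdeadefaaefgc$fad  d
    8  dcafdgdeadefaaefgc$fa  a
    9  deadefaaefgc$fadcafdg  g
   10  defaaefgc$fadcafdgdea  a
   11  dgdeadefaaefgc$fadcaf  f
   12  eadefaaefgc$fadcafdgd  d
   13  efaaefgc$fadcafdgdead  d
   14  efgc$fadcafdgdeadefaa  a
   15  faaefgc$fadcafdgdeade  e
   16  fadcafdgdeadefaaefgc$  $
   17  fdgdeadefaaefgc$fadca  a
   18  fgc$fadcafdgdeadefaae  e
   19  gc$fadcafdgdeadefaaef  f
   20  gdeadefaaefgc$fadcafd  d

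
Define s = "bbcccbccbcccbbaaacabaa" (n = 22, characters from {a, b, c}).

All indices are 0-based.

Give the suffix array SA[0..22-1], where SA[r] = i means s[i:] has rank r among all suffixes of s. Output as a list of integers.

[21, 20, 14, 15, 18, 16, 19, 13, 12, 0, 5, 8, 1, 17, 11, 4, 7, 10, 3, 6, 9, 2]

rank | idx | suffix
   0 |  21 | a
   1 |  20 | aa
   2 |  14 | aaacabaa
   3 |  15 | aacabaa
   4 |  18 | abaa
   5 |  16 | acabaa
   6 |  19 | baa
   7 |  13 | baaacabaa
   8 |  12 | bbaaacabaa
   9 |   0 | bbcccbccbcccbbaaacabaa
  10 |   5 | bccbcccbbaaacabaa
  11 |   8 | bcccbbaaacabaa
  12 |   1 | bcccbccbcccbbaaacabaa
  13 |  17 | cabaa
  14 |  11 | cbbaaacabaa
  15 |   4 | cbccbcccbbaaacabaa
  16 |   7 | cbcccbbaaacabaa
  17 |  10 | ccbbaaacabaa
  18 |   3 | ccbccbcccbbaaacabaa
  19 |   6 | ccbcccbbaaacabaa
  20 |   9 | cccbbaaacabaa
  21 |   2 | cccbccbcccbbaaacabaa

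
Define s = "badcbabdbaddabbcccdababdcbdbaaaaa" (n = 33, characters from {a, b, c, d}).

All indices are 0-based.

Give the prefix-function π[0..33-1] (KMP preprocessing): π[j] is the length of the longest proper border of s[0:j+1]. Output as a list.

[0, 0, 0, 0, 1, 2, 1, 0, 1, 2, 3, 0, 0, 1, 1, 0, 0, 0, 0, 0, 1, 2, 1, 0, 0, 1, 0, 1, 2, 0, 0, 0, 0]

π[0] = 0
j=1 s[j]='a': π[1]=0 (border '')
j=2 s[j]='d': π[2]=0 (border '')
j=3 s[j]='c': π[3]=0 (border '')
j=4 s[j]='b': π[4]=1 (border 'b')
j=5 s[j]='a': π[5]=2 (border 'ba')
j=6 s[j]='b': k: 2→0; π[6]=1 (border 'b')
j=7 s[j]='d': k: 1→0; π[7]=0 (border '')
j=8 s[j]='b': π[8]=1 (border 'b')
j=9 s[j]='a': π[9]=2 (border 'ba')
j=10 s[j]='d': π[10]=3 (border 'bad')
j=11 s[j]='d': k: 3→0; π[11]=0 (border '')
j=12 s[j]='a': π[12]=0 (border '')
j=13 s[j]='b': π[13]=1 (border 'b')
j=14 s[j]='b': k: 1→0; π[14]=1 (border 'b')
j=15 s[j]='c': k: 1→0; π[15]=0 (border '')
j=16 s[j]='c': π[16]=0 (border '')
j=17 s[j]='c': π[17]=0 (border '')
j=18 s[j]='d': π[18]=0 (border '')
j=19 s[j]='a': π[19]=0 (border '')
j=20 s[j]='b': π[20]=1 (border 'b')
j=21 s[j]='a': π[21]=2 (border 'ba')
j=22 s[j]='b': k: 2→0; π[22]=1 (border 'b')
j=23 s[j]='d': k: 1→0; π[23]=0 (border '')
j=24 s[j]='c': π[24]=0 (border '')
j=25 s[j]='b': π[25]=1 (border 'b')
j=26 s[j]='d': k: 1→0; π[26]=0 (border '')
j=27 s[j]='b': π[27]=1 (border 'b')
j=28 s[j]='a': π[28]=2 (border 'ba')
j=29 s[j]='a': k: 2→0; π[29]=0 (border '')
j=30 s[j]='a': π[30]=0 (border '')
j=31 s[j]='a': π[31]=0 (border '')
j=32 s[j]='a': π[32]=0 (border '')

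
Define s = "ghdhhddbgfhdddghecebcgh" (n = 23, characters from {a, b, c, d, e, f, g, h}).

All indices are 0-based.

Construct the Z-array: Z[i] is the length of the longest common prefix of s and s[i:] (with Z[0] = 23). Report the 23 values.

[23, 0, 0, 0, 0, 0, 0, 0, 1, 0, 0, 0, 0, 0, 2, 0, 0, 0, 0, 0, 0, 2, 0]

Z[0]=23
i=1: fresh scan; Z[1]=0
i=2: fresh scan; Z[2]=0
i=3: fresh scan; Z[3]=0
i=4: fresh scan; Z[4]=0
i=5: fresh scan; Z[5]=0
i=6: fresh scan; Z[6]=0
i=7: fresh scan; Z[7]=0
i=8: fresh scan; Z[8]=1 extend→box=[8,9)
i=9: fresh scan; Z[9]=0
i=10: fresh scan; Z[10]=0
i=11: fresh scan; Z[11]=0
i=12: fresh scan; Z[12]=0
i=13: fresh scan; Z[13]=0
i=14: fresh scan; Z[14]=2 extend→box=[14,16)
i=15: min(r-i=1, Z[1]=0)=0; Z[15]=0
i=16: fresh scan; Z[16]=0
i=17: fresh scan; Z[17]=0
i=18: fresh scan; Z[18]=0
i=19: fresh scan; Z[19]=0
i=20: fresh scan; Z[20]=0
i=21: fresh scan; Z[21]=2 extend→box=[21,23)
i=22: min(r-i=1, Z[1]=0)=0; Z[22]=0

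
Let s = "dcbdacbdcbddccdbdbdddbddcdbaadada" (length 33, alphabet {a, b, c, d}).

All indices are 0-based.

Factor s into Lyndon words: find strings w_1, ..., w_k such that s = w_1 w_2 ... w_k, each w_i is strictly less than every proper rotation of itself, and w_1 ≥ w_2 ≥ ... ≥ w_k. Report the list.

emit factor 1: 'd' (i=0, period=1)
emit factor 2: 'c' (i=1, period=1)
emit factor 3: 'bd' (i=2, period=2)
emit factor 4: 'acbdcbddccdbdbdddbddcdb' (i=4, period=23)
emit factor 5: 'aadad' (i=27, period=5)
emit factor 6: 'a' (i=32, period=1)

["d", "c", "bd", "acbdcbddccdbdbdddbddcdb", "aadad", "a"]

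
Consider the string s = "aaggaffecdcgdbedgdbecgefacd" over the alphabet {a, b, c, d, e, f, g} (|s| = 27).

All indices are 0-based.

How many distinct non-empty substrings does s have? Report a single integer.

349

sorted suffixes:
  #0 SA[0]=0  'aaggaffecdcgdbedgdbecgefacd'
  #1 SA[1]=24  'acd'
  #2 SA[2]=4  'affecdcgdbedgdbecgefacd'
  #3 SA[3]=1  'aggaffecdcgdbedgdbecgefacd'
  #4 SA[4]=18  'becgefacd'
  #5 SA[5]=13  'bedgdbecgefacd'
  #6 SA[6]=25  'cd'
  #7 SA[7]=8  'cdcgdbedgdbecgefacd'
  #8 SA[8]=10  'cgdbedgdbecgefacd'
  #9 SA[9]=20  'cgefacd'
  #10 SA[10]=26  'd'
  #11 SA[11]=17  'dbecgefacd'
  #12 SA[12]=12  'dbedgdbecgefacd'
  #13 SA[13]=9  'dcgdbedgdbecgefacd'
  #14 SA[14]=15  'dgdbecgefacd'
  #15 SA[15]=7  'ecdcgdbedgdbecgefacd'
  #16 SA[16]=19  'ecgefacd'
  #17 SA[17]=14  'edgdbecgefacd'
  #18 SA[18]=22  'efacd'
  #19 SA[19]=23  'facd'
  #20 SA[20]=6  'fecdcgdbedgdbecgefacd'
  #21 SA[21]=5  'ffecdcgdbedgdbecgefacd'
  #22 SA[22]=3  'gaffecdcgdbedgdbecgefacd'
  #23 SA[23]=16  'gdbecgefacd'
  #24 SA[24]=11  'gdbedgdbecgefacd'
  #25 SA[25]=21  'gefacd'
  #26 SA[26]=2  'ggaffecdcgdbedgdbecgefacd'

SA = [0, 24, 4, 1, 18, 13, 25, 8, 10, 20, 26, 17, 12, 9, 15, 7, 19, 14, 22, 23, 6, 5, 3, 16, 11, 21, 2]
rank  pair      lcp
   1  s[0:],s[24:]  1  'a'
   2  s[24:],s[4:]  1  'a'
   3  s[4:],s[1:]  1  'a'
   4  s[1:],s[18:]  0  ''
   5  s[18:],s[13:]  2  'be'
   6  s[13:],s[25:]  0  ''
   7  s[25:],s[8:]  2  'cd'
   8  s[8:],s[10:]  1  'c'
   9  s[10:],s[20:]  2  'cg'
  10  s[20:],s[26:]  0  ''
  11  s[26:],s[17:]  1  'd'
  12  s[17:],s[12:]  3  'dbe'
  13  s[12:],s[9:]  1  'd'
  14  s[9:],s[15:]  1  'd'
  15  s[15:],s[7:]  0  ''
  16  s[7:],s[19:]  2  'ec'
  17  s[19:],s[14:]  1  'e'
  18  s[14:],s[22:]  1  'e'
  19  s[22:],s[23:]  0  ''
  20  s[23:],s[6:]  1  'f'
  21  s[6:],s[5:]  1  'f'
  22  s[5:],s[3:]  0  ''
  23  s[3:],s[16:]  1  'g'
  24  s[16:],s[11:]  4  'gdbe'
  25  s[11:],s[21:]  1  'g'
  26  s[21:],s[2:]  1  'g'

n(n+1)/2 = 27·28/2 = 378
Σ LCP = 0 + 1 + 1 + 1 + 0 + 2 + 0 + 2 + 1 + 2 + 0 + 1 + 3 + 1 + 1 + 0 + 2 + 1 + 1 + 0 + 1 + 1 + 0 + 1 + 4 + 1 + 1 = 29
distinct = 378 − 29 = 349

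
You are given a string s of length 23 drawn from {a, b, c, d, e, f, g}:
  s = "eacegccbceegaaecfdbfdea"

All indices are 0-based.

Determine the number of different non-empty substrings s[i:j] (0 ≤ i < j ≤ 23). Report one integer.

256

rank | idx | suffix
   0 |  22 | a
   1 |  12 | aaecfdbfdea
   2 |   1 | acegccbceegaaecfdbfdea
   3 |  13 | aecfdbfdea
   4 |   7 | bceegaaecfdbfdea
   5 |  18 | bfdea
   6 |   6 | cbceegaaecfdbfdea
   7 |   5 | ccbceegaaecfdbfdea
   8 |   8 | ceegaaecfdbfdea
   9 |   2 | cegccbceegaaecfdbfdea
  10 |  15 | cfdbfdea
  11 |  17 | dbfdea
  12 |  20 | dea
  13 |  21 | ea
  14 |   0 | eacegccbceegaaecfdbfdea
  15 |  14 | ecfdbfdea
  16 |   9 | eegaaecfdbfdea
  17 |  10 | egaaecfdbfdea
  18 |   3 | egccbceegaaecfdbfdea
  19 |  16 | fdbfdea
  20 |  19 | fdea
  21 |  11 | gaaecfdbfdea
  22 |   4 | gccbceegaaecfdbfdea

SA = [22, 12, 1, 13, 7, 18, 6, 5, 8, 2, 15, 17, 20, 21, 0, 14, 9, 10, 3, 16, 19, 11, 4]
rank  pair      lcp
   1  s[22:],s[12:]  1  'a'
   2  s[12:],s[1:]  1  'a'
   3  s[1:],s[13:]  1  'a'
   4  s[13:],s[7:]  0  ''
   5  s[7:],s[18:]  1  'b'
   6  s[18:],s[6:]  0  ''
   7  s[6:],s[5:]  1  'c'
   8  s[5:],s[8:]  1  'c'
   9  s[8:],s[2:]  2  'ce'
  10  s[2:],s[15:]  1  'c'
  11  s[15:],s[17:]  0  ''
  12  s[17:],s[20:]  1  'd'
  13  s[20:],s[21:]  0  ''
  14  s[21:],s[0:]  2  'ea'
  15  s[0:],s[14:]  1  'e'
  16  s[14:],s[9:]  1  'e'
  17  s[9:],s[10:]  1  'e'
  18  s[10:],s[3:]  2  'eg'
  19  s[3:],s[16:]  0  ''
  20  s[16:],s[19:]  2  'fd'
  21  s[19:],s[11:]  0  ''
  22  s[11:],s[4:]  1  'g'

n(n+1)/2 = 23·24/2 = 276
Σ LCP = 0 + 1 + 1 + 1 + 0 + 1 + 0 + 1 + 1 + 2 + 1 + 0 + 1 + 0 + 2 + 1 + 1 + 1 + 2 + 0 + 2 + 0 + 1 = 20
distinct = 276 − 20 = 256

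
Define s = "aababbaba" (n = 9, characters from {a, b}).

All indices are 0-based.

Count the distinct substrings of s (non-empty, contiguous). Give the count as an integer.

sorted suffixes:
  #0 SA[0]=8  'a'
  #1 SA[1]=0  'aababbaba'
  #2 SA[2]=6  'aba'
  #3 SA[3]=1  'ababbaba'
  #4 SA[4]=3  'abbaba'
  #5 SA[5]=7  'ba'
  #6 SA[6]=5  'baba'
  #7 SA[7]=2  'babbaba'
  #8 SA[8]=4  'bbaba'

SA = [8, 0, 6, 1, 3, 7, 5, 2, 4]
[i] adj suffixes → lcp
  [1] 8/0 → 1 ('a')
  [2] 0/6 → 1 ('a')
  [3] 6/1 → 3 ('aba')
  [4] 1/3 → 2 ('ab')
  [5] 3/7 → 0 ('')
  [6] 7/5 → 2 ('ba')
  [7] 5/2 → 3 ('bab')
  [8] 2/4 → 1 ('b')

n(n+1)/2 = 9·10/2 = 45
Σ LCP = 0 + 1 + 1 + 3 + 2 + 0 + 2 + 3 + 1 = 13
distinct = 45 − 13 = 32

32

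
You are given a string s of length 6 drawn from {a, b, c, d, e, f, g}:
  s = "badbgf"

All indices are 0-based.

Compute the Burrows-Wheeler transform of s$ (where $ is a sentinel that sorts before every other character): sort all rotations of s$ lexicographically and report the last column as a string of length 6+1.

fb$dagb

rank  rotation last
    0  $badbgf  f
    1  adbgf$b  b
    2  badbgf$  $
    3  bgf$bad  d
    4  dbgf$ba  a
    5  f$badbg  g
    6  gf$badb  b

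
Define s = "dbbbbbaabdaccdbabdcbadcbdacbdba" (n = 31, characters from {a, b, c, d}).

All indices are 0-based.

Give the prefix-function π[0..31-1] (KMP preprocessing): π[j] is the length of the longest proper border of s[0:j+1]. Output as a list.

π[0] = 0
j=1 s[j]='b': π[1]=0 (border '')
j=2 s[j]='b': π[2]=0 (border '')
j=3 s[j]='b': π[3]=0 (border '')
j=4 s[j]='b': π[4]=0 (border '')
j=5 s[j]='b': π[5]=0 (border '')
j=6 s[j]='a': π[6]=0 (border '')
j=7 s[j]='a': π[7]=0 (border '')
j=8 s[j]='b': π[8]=0 (border '')
j=9 s[j]='d': π[9]=1 (border 'd')
j=10 s[j]='a': k: 1→0; π[10]=0 (border '')
j=11 s[j]='c': π[11]=0 (border '')
j=12 s[j]='c': π[12]=0 (border '')
j=13 s[j]='d': π[13]=1 (border 'd')
j=14 s[j]='b': π[14]=2 (border 'db')
j=15 s[j]='a': k: 2→0; π[15]=0 (border '')
j=16 s[j]='b': π[16]=0 (border '')
j=17 s[j]='d': π[17]=1 (border 'd')
j=18 s[j]='c': k: 1→0; π[18]=0 (border '')
j=19 s[j]='b': π[19]=0 (border '')
j=20 s[j]='a': π[20]=0 (border '')
j=21 s[j]='d': π[21]=1 (border 'd')
j=22 s[j]='c': k: 1→0; π[22]=0 (border '')
j=23 s[j]='b': π[23]=0 (border '')
j=24 s[j]='d': π[24]=1 (border 'd')
j=25 s[j]='a': k: 1→0; π[25]=0 (border '')
j=26 s[j]='c': π[26]=0 (border '')
j=27 s[j]='b': π[27]=0 (border '')
j=28 s[j]='d': π[28]=1 (border 'd')
j=29 s[j]='b': π[29]=2 (border 'db')
j=30 s[j]='a': k: 2→0; π[30]=0 (border '')

[0, 0, 0, 0, 0, 0, 0, 0, 0, 1, 0, 0, 0, 1, 2, 0, 0, 1, 0, 0, 0, 1, 0, 0, 1, 0, 0, 0, 1, 2, 0]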